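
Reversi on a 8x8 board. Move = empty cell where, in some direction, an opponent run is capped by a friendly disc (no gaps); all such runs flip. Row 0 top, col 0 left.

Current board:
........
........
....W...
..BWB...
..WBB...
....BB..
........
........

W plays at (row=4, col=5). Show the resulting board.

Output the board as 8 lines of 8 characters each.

Place W at (4,5); scan 8 dirs for brackets.
Dir NW: opp run (3,4), next='.' -> no flip
Dir N: first cell '.' (not opp) -> no flip
Dir NE: first cell '.' (not opp) -> no flip
Dir W: opp run (4,4) (4,3) capped by W -> flip
Dir E: first cell '.' (not opp) -> no flip
Dir SW: opp run (5,4), next='.' -> no flip
Dir S: opp run (5,5), next='.' -> no flip
Dir SE: first cell '.' (not opp) -> no flip
All flips: (4,3) (4,4)

Answer: ........
........
....W...
..BWB...
..WWWW..
....BB..
........
........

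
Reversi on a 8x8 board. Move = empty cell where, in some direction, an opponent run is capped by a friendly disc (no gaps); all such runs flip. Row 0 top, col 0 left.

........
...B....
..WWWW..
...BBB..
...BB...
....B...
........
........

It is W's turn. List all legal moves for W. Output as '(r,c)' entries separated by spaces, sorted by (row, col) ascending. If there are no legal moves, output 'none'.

Answer: (0,2) (0,3) (0,4) (4,2) (4,5) (4,6) (5,2) (5,3) (5,5) (6,4)

Derivation:
(0,2): flips 1 -> legal
(0,3): flips 1 -> legal
(0,4): flips 1 -> legal
(1,2): no bracket -> illegal
(1,4): no bracket -> illegal
(2,6): no bracket -> illegal
(3,2): no bracket -> illegal
(3,6): no bracket -> illegal
(4,2): flips 1 -> legal
(4,5): flips 2 -> legal
(4,6): flips 1 -> legal
(5,2): flips 2 -> legal
(5,3): flips 2 -> legal
(5,5): flips 2 -> legal
(6,3): no bracket -> illegal
(6,4): flips 3 -> legal
(6,5): no bracket -> illegal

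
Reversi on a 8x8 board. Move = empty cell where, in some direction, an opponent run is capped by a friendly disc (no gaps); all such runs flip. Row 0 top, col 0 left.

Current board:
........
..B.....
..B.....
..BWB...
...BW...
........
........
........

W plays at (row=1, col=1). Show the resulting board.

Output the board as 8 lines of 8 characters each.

Answer: ........
.WB.....
..W.....
..BWB...
...BW...
........
........
........

Derivation:
Place W at (1,1); scan 8 dirs for brackets.
Dir NW: first cell '.' (not opp) -> no flip
Dir N: first cell '.' (not opp) -> no flip
Dir NE: first cell '.' (not opp) -> no flip
Dir W: first cell '.' (not opp) -> no flip
Dir E: opp run (1,2), next='.' -> no flip
Dir SW: first cell '.' (not opp) -> no flip
Dir S: first cell '.' (not opp) -> no flip
Dir SE: opp run (2,2) capped by W -> flip
All flips: (2,2)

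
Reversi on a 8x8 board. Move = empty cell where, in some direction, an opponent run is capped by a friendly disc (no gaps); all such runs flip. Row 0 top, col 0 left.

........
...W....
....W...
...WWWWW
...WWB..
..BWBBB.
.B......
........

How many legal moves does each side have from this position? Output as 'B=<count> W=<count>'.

Answer: B=7 W=9

Derivation:
-- B to move --
(0,2): no bracket -> illegal
(0,3): no bracket -> illegal
(0,4): no bracket -> illegal
(1,2): no bracket -> illegal
(1,4): flips 3 -> legal
(1,5): no bracket -> illegal
(2,2): flips 2 -> legal
(2,3): flips 1 -> legal
(2,5): flips 3 -> legal
(2,6): no bracket -> illegal
(2,7): flips 1 -> legal
(3,2): flips 1 -> legal
(4,2): flips 2 -> legal
(4,6): no bracket -> illegal
(4,7): no bracket -> illegal
(6,2): no bracket -> illegal
(6,3): no bracket -> illegal
(6,4): no bracket -> illegal
B mobility = 7
-- W to move --
(4,1): no bracket -> illegal
(4,2): no bracket -> illegal
(4,6): flips 1 -> legal
(4,7): no bracket -> illegal
(5,0): no bracket -> illegal
(5,1): flips 1 -> legal
(5,7): flips 3 -> legal
(6,0): no bracket -> illegal
(6,2): no bracket -> illegal
(6,3): flips 2 -> legal
(6,4): flips 1 -> legal
(6,5): flips 3 -> legal
(6,6): flips 1 -> legal
(6,7): flips 2 -> legal
(7,0): flips 2 -> legal
(7,1): no bracket -> illegal
(7,2): no bracket -> illegal
W mobility = 9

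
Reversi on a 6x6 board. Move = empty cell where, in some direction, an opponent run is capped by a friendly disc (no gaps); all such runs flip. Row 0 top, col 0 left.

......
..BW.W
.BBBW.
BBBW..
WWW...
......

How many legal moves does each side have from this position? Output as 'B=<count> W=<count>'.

Answer: B=11 W=4

Derivation:
-- B to move --
(0,2): no bracket -> illegal
(0,3): flips 1 -> legal
(0,4): flips 1 -> legal
(0,5): no bracket -> illegal
(1,4): flips 1 -> legal
(2,5): flips 1 -> legal
(3,4): flips 1 -> legal
(3,5): no bracket -> illegal
(4,3): flips 1 -> legal
(4,4): flips 1 -> legal
(5,0): flips 2 -> legal
(5,1): flips 1 -> legal
(5,2): flips 2 -> legal
(5,3): flips 1 -> legal
B mobility = 11
-- W to move --
(0,1): no bracket -> illegal
(0,2): flips 3 -> legal
(0,3): no bracket -> illegal
(1,0): no bracket -> illegal
(1,1): flips 4 -> legal
(1,4): flips 2 -> legal
(2,0): flips 5 -> legal
(3,4): no bracket -> illegal
(4,3): no bracket -> illegal
W mobility = 4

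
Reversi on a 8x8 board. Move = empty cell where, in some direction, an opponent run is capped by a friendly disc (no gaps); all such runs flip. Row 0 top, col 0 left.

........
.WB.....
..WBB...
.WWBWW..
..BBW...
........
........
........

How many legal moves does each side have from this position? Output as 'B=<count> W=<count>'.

Answer: B=12 W=9

Derivation:
-- B to move --
(0,0): flips 2 -> legal
(0,1): no bracket -> illegal
(0,2): no bracket -> illegal
(1,0): flips 1 -> legal
(1,3): no bracket -> illegal
(2,0): flips 1 -> legal
(2,1): flips 2 -> legal
(2,5): flips 1 -> legal
(2,6): no bracket -> illegal
(3,0): flips 2 -> legal
(3,6): flips 2 -> legal
(4,0): no bracket -> illegal
(4,1): flips 1 -> legal
(4,5): flips 2 -> legal
(4,6): flips 1 -> legal
(5,3): no bracket -> illegal
(5,4): flips 2 -> legal
(5,5): flips 1 -> legal
B mobility = 12
-- W to move --
(0,1): flips 2 -> legal
(0,2): flips 1 -> legal
(0,3): no bracket -> illegal
(1,3): flips 2 -> legal
(1,4): flips 2 -> legal
(1,5): no bracket -> illegal
(2,1): no bracket -> illegal
(2,5): flips 2 -> legal
(4,1): flips 2 -> legal
(5,1): no bracket -> illegal
(5,2): flips 2 -> legal
(5,3): flips 1 -> legal
(5,4): flips 1 -> legal
W mobility = 9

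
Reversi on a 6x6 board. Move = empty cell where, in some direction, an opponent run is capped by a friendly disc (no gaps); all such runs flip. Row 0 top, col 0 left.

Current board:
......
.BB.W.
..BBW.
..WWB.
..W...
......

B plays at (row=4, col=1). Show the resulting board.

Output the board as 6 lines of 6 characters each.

Answer: ......
.BB.W.
..BBW.
..BWB.
.BW...
......

Derivation:
Place B at (4,1); scan 8 dirs for brackets.
Dir NW: first cell '.' (not opp) -> no flip
Dir N: first cell '.' (not opp) -> no flip
Dir NE: opp run (3,2) capped by B -> flip
Dir W: first cell '.' (not opp) -> no flip
Dir E: opp run (4,2), next='.' -> no flip
Dir SW: first cell '.' (not opp) -> no flip
Dir S: first cell '.' (not opp) -> no flip
Dir SE: first cell '.' (not opp) -> no flip
All flips: (3,2)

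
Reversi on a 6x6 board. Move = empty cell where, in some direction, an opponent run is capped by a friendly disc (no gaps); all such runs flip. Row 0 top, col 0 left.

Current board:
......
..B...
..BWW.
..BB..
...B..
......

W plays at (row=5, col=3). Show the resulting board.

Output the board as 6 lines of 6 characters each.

Place W at (5,3); scan 8 dirs for brackets.
Dir NW: first cell '.' (not opp) -> no flip
Dir N: opp run (4,3) (3,3) capped by W -> flip
Dir NE: first cell '.' (not opp) -> no flip
Dir W: first cell '.' (not opp) -> no flip
Dir E: first cell '.' (not opp) -> no flip
Dir SW: edge -> no flip
Dir S: edge -> no flip
Dir SE: edge -> no flip
All flips: (3,3) (4,3)

Answer: ......
..B...
..BWW.
..BW..
...W..
...W..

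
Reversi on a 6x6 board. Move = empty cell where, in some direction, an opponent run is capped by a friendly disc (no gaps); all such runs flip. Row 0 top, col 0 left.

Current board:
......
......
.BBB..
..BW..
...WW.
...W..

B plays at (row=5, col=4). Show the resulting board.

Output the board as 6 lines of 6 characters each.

Answer: ......
......
.BBB..
..BW..
...BW.
...WB.

Derivation:
Place B at (5,4); scan 8 dirs for brackets.
Dir NW: opp run (4,3) capped by B -> flip
Dir N: opp run (4,4), next='.' -> no flip
Dir NE: first cell '.' (not opp) -> no flip
Dir W: opp run (5,3), next='.' -> no flip
Dir E: first cell '.' (not opp) -> no flip
Dir SW: edge -> no flip
Dir S: edge -> no flip
Dir SE: edge -> no flip
All flips: (4,3)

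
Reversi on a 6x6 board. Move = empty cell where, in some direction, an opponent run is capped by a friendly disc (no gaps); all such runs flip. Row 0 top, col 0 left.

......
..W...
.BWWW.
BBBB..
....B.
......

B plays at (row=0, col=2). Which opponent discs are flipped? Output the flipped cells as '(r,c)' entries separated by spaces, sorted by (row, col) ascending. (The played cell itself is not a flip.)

Dir NW: edge -> no flip
Dir N: edge -> no flip
Dir NE: edge -> no flip
Dir W: first cell '.' (not opp) -> no flip
Dir E: first cell '.' (not opp) -> no flip
Dir SW: first cell '.' (not opp) -> no flip
Dir S: opp run (1,2) (2,2) capped by B -> flip
Dir SE: first cell '.' (not opp) -> no flip

Answer: (1,2) (2,2)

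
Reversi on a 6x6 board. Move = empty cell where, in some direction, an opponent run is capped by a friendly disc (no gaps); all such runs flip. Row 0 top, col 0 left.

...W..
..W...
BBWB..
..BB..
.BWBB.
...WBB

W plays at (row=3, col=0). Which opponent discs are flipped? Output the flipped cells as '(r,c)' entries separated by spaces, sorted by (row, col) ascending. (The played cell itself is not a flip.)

Dir NW: edge -> no flip
Dir N: opp run (2,0), next='.' -> no flip
Dir NE: opp run (2,1) capped by W -> flip
Dir W: edge -> no flip
Dir E: first cell '.' (not opp) -> no flip
Dir SW: edge -> no flip
Dir S: first cell '.' (not opp) -> no flip
Dir SE: opp run (4,1), next='.' -> no flip

Answer: (2,1)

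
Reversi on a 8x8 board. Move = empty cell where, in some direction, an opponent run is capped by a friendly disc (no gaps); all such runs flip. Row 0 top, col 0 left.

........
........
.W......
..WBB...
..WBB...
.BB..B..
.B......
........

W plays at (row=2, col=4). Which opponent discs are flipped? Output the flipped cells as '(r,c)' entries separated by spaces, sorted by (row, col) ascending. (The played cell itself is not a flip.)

Dir NW: first cell '.' (not opp) -> no flip
Dir N: first cell '.' (not opp) -> no flip
Dir NE: first cell '.' (not opp) -> no flip
Dir W: first cell '.' (not opp) -> no flip
Dir E: first cell '.' (not opp) -> no flip
Dir SW: opp run (3,3) capped by W -> flip
Dir S: opp run (3,4) (4,4), next='.' -> no flip
Dir SE: first cell '.' (not opp) -> no flip

Answer: (3,3)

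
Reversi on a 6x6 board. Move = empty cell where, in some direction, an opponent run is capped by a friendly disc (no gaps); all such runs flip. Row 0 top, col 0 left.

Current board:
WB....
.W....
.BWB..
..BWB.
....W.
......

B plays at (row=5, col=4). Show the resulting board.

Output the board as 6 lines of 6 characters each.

Place B at (5,4); scan 8 dirs for brackets.
Dir NW: first cell '.' (not opp) -> no flip
Dir N: opp run (4,4) capped by B -> flip
Dir NE: first cell '.' (not opp) -> no flip
Dir W: first cell '.' (not opp) -> no flip
Dir E: first cell '.' (not opp) -> no flip
Dir SW: edge -> no flip
Dir S: edge -> no flip
Dir SE: edge -> no flip
All flips: (4,4)

Answer: WB....
.W....
.BWB..
..BWB.
....B.
....B.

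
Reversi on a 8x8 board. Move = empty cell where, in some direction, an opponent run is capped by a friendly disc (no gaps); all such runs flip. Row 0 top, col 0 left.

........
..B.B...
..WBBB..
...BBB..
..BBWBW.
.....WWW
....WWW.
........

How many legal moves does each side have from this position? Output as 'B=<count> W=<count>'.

-- B to move --
(1,1): flips 1 -> legal
(1,3): no bracket -> illegal
(2,1): flips 1 -> legal
(3,1): no bracket -> illegal
(3,2): flips 1 -> legal
(3,6): no bracket -> illegal
(3,7): no bracket -> illegal
(4,7): flips 1 -> legal
(5,3): flips 1 -> legal
(5,4): flips 1 -> legal
(6,3): no bracket -> illegal
(6,7): flips 1 -> legal
(7,3): no bracket -> illegal
(7,4): no bracket -> illegal
(7,5): flips 2 -> legal
(7,6): no bracket -> illegal
(7,7): flips 3 -> legal
B mobility = 9
-- W to move --
(0,1): flips 4 -> legal
(0,2): flips 1 -> legal
(0,3): no bracket -> illegal
(0,4): flips 3 -> legal
(0,5): no bracket -> illegal
(1,1): no bracket -> illegal
(1,3): flips 2 -> legal
(1,5): flips 3 -> legal
(1,6): no bracket -> illegal
(2,1): no bracket -> illegal
(2,6): flips 4 -> legal
(3,1): no bracket -> illegal
(3,2): no bracket -> illegal
(3,6): no bracket -> illegal
(4,1): flips 2 -> legal
(5,1): no bracket -> illegal
(5,2): no bracket -> illegal
(5,3): no bracket -> illegal
(5,4): no bracket -> illegal
W mobility = 7

Answer: B=9 W=7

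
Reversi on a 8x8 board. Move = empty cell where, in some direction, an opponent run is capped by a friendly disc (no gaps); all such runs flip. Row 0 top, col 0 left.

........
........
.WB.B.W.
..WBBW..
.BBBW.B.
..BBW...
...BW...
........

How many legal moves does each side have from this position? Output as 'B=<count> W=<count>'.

-- B to move --
(1,0): flips 2 -> legal
(1,1): no bracket -> illegal
(1,2): no bracket -> illegal
(1,5): no bracket -> illegal
(1,6): no bracket -> illegal
(1,7): flips 3 -> legal
(2,0): flips 1 -> legal
(2,3): flips 1 -> legal
(2,5): no bracket -> illegal
(2,7): no bracket -> illegal
(3,0): no bracket -> illegal
(3,1): flips 1 -> legal
(3,6): flips 1 -> legal
(3,7): no bracket -> illegal
(4,5): flips 2 -> legal
(5,5): flips 2 -> legal
(6,5): flips 2 -> legal
(7,3): no bracket -> illegal
(7,4): flips 3 -> legal
(7,5): flips 1 -> legal
B mobility = 11
-- W to move --
(1,1): flips 2 -> legal
(1,2): flips 1 -> legal
(1,3): flips 1 -> legal
(1,4): flips 2 -> legal
(1,5): no bracket -> illegal
(2,3): flips 1 -> legal
(2,5): no bracket -> illegal
(3,0): no bracket -> illegal
(3,1): flips 2 -> legal
(3,6): no bracket -> illegal
(3,7): no bracket -> illegal
(4,0): flips 3 -> legal
(4,5): no bracket -> illegal
(4,7): no bracket -> illegal
(5,0): flips 1 -> legal
(5,1): flips 2 -> legal
(5,5): no bracket -> illegal
(5,6): no bracket -> illegal
(5,7): flips 1 -> legal
(6,1): no bracket -> illegal
(6,2): flips 4 -> legal
(7,2): flips 1 -> legal
(7,3): no bracket -> illegal
(7,4): no bracket -> illegal
W mobility = 12

Answer: B=11 W=12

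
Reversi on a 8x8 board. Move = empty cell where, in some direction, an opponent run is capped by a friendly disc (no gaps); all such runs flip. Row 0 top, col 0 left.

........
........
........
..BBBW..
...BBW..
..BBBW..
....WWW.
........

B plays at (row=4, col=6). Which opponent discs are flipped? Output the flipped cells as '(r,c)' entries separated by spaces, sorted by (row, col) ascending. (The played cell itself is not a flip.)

Answer: (4,5)

Derivation:
Dir NW: opp run (3,5), next='.' -> no flip
Dir N: first cell '.' (not opp) -> no flip
Dir NE: first cell '.' (not opp) -> no flip
Dir W: opp run (4,5) capped by B -> flip
Dir E: first cell '.' (not opp) -> no flip
Dir SW: opp run (5,5) (6,4), next='.' -> no flip
Dir S: first cell '.' (not opp) -> no flip
Dir SE: first cell '.' (not opp) -> no flip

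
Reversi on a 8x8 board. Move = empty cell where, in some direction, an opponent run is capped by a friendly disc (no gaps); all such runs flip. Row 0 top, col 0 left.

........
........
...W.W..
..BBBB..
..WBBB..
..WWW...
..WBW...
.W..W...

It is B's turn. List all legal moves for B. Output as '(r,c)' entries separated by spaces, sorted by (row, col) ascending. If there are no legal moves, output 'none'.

(1,2): flips 1 -> legal
(1,3): flips 1 -> legal
(1,4): flips 1 -> legal
(1,5): flips 1 -> legal
(1,6): flips 1 -> legal
(2,2): no bracket -> illegal
(2,4): no bracket -> illegal
(2,6): no bracket -> illegal
(3,1): no bracket -> illegal
(3,6): no bracket -> illegal
(4,1): flips 2 -> legal
(5,1): flips 1 -> legal
(5,5): no bracket -> illegal
(6,0): no bracket -> illegal
(6,1): flips 2 -> legal
(6,5): flips 2 -> legal
(7,0): no bracket -> illegal
(7,2): flips 3 -> legal
(7,3): no bracket -> illegal
(7,5): no bracket -> illegal

Answer: (1,2) (1,3) (1,4) (1,5) (1,6) (4,1) (5,1) (6,1) (6,5) (7,2)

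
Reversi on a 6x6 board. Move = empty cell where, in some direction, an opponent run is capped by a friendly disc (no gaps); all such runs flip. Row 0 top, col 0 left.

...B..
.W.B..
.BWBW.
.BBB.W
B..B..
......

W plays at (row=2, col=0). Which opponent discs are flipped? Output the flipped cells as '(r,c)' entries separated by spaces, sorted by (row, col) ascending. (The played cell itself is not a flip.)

Dir NW: edge -> no flip
Dir N: first cell '.' (not opp) -> no flip
Dir NE: first cell 'W' (not opp) -> no flip
Dir W: edge -> no flip
Dir E: opp run (2,1) capped by W -> flip
Dir SW: edge -> no flip
Dir S: first cell '.' (not opp) -> no flip
Dir SE: opp run (3,1), next='.' -> no flip

Answer: (2,1)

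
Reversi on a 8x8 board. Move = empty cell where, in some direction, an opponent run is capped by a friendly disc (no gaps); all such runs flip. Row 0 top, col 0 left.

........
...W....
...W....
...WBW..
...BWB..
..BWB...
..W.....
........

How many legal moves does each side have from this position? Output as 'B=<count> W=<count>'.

Answer: B=7 W=7

Derivation:
-- B to move --
(0,2): no bracket -> illegal
(0,3): flips 3 -> legal
(0,4): no bracket -> illegal
(1,2): flips 1 -> legal
(1,4): no bracket -> illegal
(2,2): no bracket -> illegal
(2,4): no bracket -> illegal
(2,5): flips 1 -> legal
(2,6): no bracket -> illegal
(3,2): flips 1 -> legal
(3,6): flips 1 -> legal
(4,2): no bracket -> illegal
(4,6): no bracket -> illegal
(5,1): no bracket -> illegal
(5,5): no bracket -> illegal
(6,1): no bracket -> illegal
(6,3): flips 1 -> legal
(6,4): no bracket -> illegal
(7,1): no bracket -> illegal
(7,2): flips 1 -> legal
(7,3): no bracket -> illegal
B mobility = 7
-- W to move --
(2,4): flips 1 -> legal
(2,5): no bracket -> illegal
(3,2): no bracket -> illegal
(3,6): no bracket -> illegal
(4,1): no bracket -> illegal
(4,2): flips 2 -> legal
(4,6): flips 1 -> legal
(5,1): flips 1 -> legal
(5,5): flips 2 -> legal
(5,6): flips 2 -> legal
(6,1): no bracket -> illegal
(6,3): no bracket -> illegal
(6,4): flips 1 -> legal
(6,5): no bracket -> illegal
W mobility = 7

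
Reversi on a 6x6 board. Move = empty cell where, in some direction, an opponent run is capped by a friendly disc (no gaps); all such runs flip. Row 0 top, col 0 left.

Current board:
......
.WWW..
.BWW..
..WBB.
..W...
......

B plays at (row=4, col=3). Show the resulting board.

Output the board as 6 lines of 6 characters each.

Answer: ......
.WWW..
.BWW..
..BBB.
..WB..
......

Derivation:
Place B at (4,3); scan 8 dirs for brackets.
Dir NW: opp run (3,2) capped by B -> flip
Dir N: first cell 'B' (not opp) -> no flip
Dir NE: first cell 'B' (not opp) -> no flip
Dir W: opp run (4,2), next='.' -> no flip
Dir E: first cell '.' (not opp) -> no flip
Dir SW: first cell '.' (not opp) -> no flip
Dir S: first cell '.' (not opp) -> no flip
Dir SE: first cell '.' (not opp) -> no flip
All flips: (3,2)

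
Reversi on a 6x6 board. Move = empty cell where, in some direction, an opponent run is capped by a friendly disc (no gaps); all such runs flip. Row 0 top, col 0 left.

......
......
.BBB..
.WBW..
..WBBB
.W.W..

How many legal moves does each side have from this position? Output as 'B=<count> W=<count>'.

-- B to move --
(2,0): no bracket -> illegal
(2,4): no bracket -> illegal
(3,0): flips 1 -> legal
(3,4): flips 1 -> legal
(4,0): flips 1 -> legal
(4,1): flips 2 -> legal
(5,0): no bracket -> illegal
(5,2): flips 1 -> legal
(5,4): no bracket -> illegal
B mobility = 5
-- W to move --
(1,0): no bracket -> illegal
(1,1): flips 2 -> legal
(1,2): flips 2 -> legal
(1,3): flips 2 -> legal
(1,4): no bracket -> illegal
(2,0): no bracket -> illegal
(2,4): no bracket -> illegal
(3,0): no bracket -> illegal
(3,4): no bracket -> illegal
(3,5): flips 1 -> legal
(4,1): no bracket -> illegal
(5,2): no bracket -> illegal
(5,4): no bracket -> illegal
(5,5): flips 1 -> legal
W mobility = 5

Answer: B=5 W=5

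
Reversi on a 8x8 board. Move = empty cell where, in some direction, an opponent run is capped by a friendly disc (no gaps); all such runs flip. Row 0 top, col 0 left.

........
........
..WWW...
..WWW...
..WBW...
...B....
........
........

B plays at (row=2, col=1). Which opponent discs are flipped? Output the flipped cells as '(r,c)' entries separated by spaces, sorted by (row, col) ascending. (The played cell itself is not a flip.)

Answer: (3,2)

Derivation:
Dir NW: first cell '.' (not opp) -> no flip
Dir N: first cell '.' (not opp) -> no flip
Dir NE: first cell '.' (not opp) -> no flip
Dir W: first cell '.' (not opp) -> no flip
Dir E: opp run (2,2) (2,3) (2,4), next='.' -> no flip
Dir SW: first cell '.' (not opp) -> no flip
Dir S: first cell '.' (not opp) -> no flip
Dir SE: opp run (3,2) capped by B -> flip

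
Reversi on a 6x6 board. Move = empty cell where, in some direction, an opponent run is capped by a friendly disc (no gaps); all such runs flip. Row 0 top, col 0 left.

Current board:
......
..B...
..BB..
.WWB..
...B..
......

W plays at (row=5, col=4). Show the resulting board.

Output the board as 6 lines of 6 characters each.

Answer: ......
..B...
..BB..
.WWB..
...W..
....W.

Derivation:
Place W at (5,4); scan 8 dirs for brackets.
Dir NW: opp run (4,3) capped by W -> flip
Dir N: first cell '.' (not opp) -> no flip
Dir NE: first cell '.' (not opp) -> no flip
Dir W: first cell '.' (not opp) -> no flip
Dir E: first cell '.' (not opp) -> no flip
Dir SW: edge -> no flip
Dir S: edge -> no flip
Dir SE: edge -> no flip
All flips: (4,3)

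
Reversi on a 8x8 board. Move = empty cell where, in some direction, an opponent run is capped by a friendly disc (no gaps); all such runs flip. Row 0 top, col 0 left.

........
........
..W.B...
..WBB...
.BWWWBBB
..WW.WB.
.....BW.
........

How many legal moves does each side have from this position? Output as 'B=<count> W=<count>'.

Answer: B=11 W=13

Derivation:
-- B to move --
(1,1): flips 1 -> legal
(1,2): no bracket -> illegal
(1,3): no bracket -> illegal
(2,1): no bracket -> illegal
(2,3): flips 1 -> legal
(3,1): flips 1 -> legal
(3,5): no bracket -> illegal
(5,1): flips 1 -> legal
(5,4): flips 2 -> legal
(5,7): no bracket -> illegal
(6,1): flips 2 -> legal
(6,2): no bracket -> illegal
(6,3): flips 3 -> legal
(6,4): flips 1 -> legal
(6,7): flips 1 -> legal
(7,5): no bracket -> illegal
(7,6): flips 1 -> legal
(7,7): flips 3 -> legal
B mobility = 11
-- W to move --
(1,3): no bracket -> illegal
(1,4): flips 2 -> legal
(1,5): flips 2 -> legal
(2,3): flips 1 -> legal
(2,5): flips 1 -> legal
(3,0): flips 1 -> legal
(3,1): no bracket -> illegal
(3,5): flips 3 -> legal
(3,6): flips 2 -> legal
(3,7): flips 1 -> legal
(4,0): flips 1 -> legal
(5,0): flips 1 -> legal
(5,1): no bracket -> illegal
(5,4): no bracket -> illegal
(5,7): flips 1 -> legal
(6,4): flips 1 -> legal
(6,7): no bracket -> illegal
(7,4): no bracket -> illegal
(7,5): flips 1 -> legal
(7,6): no bracket -> illegal
W mobility = 13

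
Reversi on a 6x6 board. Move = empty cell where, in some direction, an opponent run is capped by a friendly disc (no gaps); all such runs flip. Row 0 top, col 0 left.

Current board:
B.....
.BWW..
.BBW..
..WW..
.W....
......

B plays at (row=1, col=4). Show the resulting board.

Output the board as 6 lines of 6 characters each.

Place B at (1,4); scan 8 dirs for brackets.
Dir NW: first cell '.' (not opp) -> no flip
Dir N: first cell '.' (not opp) -> no flip
Dir NE: first cell '.' (not opp) -> no flip
Dir W: opp run (1,3) (1,2) capped by B -> flip
Dir E: first cell '.' (not opp) -> no flip
Dir SW: opp run (2,3) (3,2) (4,1), next='.' -> no flip
Dir S: first cell '.' (not opp) -> no flip
Dir SE: first cell '.' (not opp) -> no flip
All flips: (1,2) (1,3)

Answer: B.....
.BBBB.
.BBW..
..WW..
.W....
......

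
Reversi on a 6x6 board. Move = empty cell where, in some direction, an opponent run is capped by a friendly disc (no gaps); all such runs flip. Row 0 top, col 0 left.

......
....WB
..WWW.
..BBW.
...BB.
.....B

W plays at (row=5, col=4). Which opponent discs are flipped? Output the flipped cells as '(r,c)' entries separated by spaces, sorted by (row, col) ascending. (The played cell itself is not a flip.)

Dir NW: opp run (4,3) (3,2), next='.' -> no flip
Dir N: opp run (4,4) capped by W -> flip
Dir NE: first cell '.' (not opp) -> no flip
Dir W: first cell '.' (not opp) -> no flip
Dir E: opp run (5,5), next=edge -> no flip
Dir SW: edge -> no flip
Dir S: edge -> no flip
Dir SE: edge -> no flip

Answer: (4,4)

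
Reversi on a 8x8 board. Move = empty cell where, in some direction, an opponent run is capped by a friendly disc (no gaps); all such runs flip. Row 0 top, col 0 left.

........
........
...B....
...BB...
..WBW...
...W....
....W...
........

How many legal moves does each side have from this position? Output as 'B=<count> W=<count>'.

-- B to move --
(3,1): no bracket -> illegal
(3,2): no bracket -> illegal
(3,5): no bracket -> illegal
(4,1): flips 1 -> legal
(4,5): flips 1 -> legal
(5,1): flips 1 -> legal
(5,2): no bracket -> illegal
(5,4): flips 1 -> legal
(5,5): flips 1 -> legal
(6,2): no bracket -> illegal
(6,3): flips 1 -> legal
(6,5): no bracket -> illegal
(7,3): no bracket -> illegal
(7,4): no bracket -> illegal
(7,5): no bracket -> illegal
B mobility = 6
-- W to move --
(1,2): no bracket -> illegal
(1,3): flips 3 -> legal
(1,4): no bracket -> illegal
(2,2): flips 1 -> legal
(2,4): flips 2 -> legal
(2,5): no bracket -> illegal
(3,2): no bracket -> illegal
(3,5): no bracket -> illegal
(4,5): no bracket -> illegal
(5,2): no bracket -> illegal
(5,4): no bracket -> illegal
W mobility = 3

Answer: B=6 W=3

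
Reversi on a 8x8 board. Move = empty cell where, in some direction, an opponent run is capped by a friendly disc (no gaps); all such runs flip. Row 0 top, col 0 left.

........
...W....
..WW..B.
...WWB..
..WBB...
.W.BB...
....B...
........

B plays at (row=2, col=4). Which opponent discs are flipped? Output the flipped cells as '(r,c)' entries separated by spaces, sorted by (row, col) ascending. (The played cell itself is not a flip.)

Dir NW: opp run (1,3), next='.' -> no flip
Dir N: first cell '.' (not opp) -> no flip
Dir NE: first cell '.' (not opp) -> no flip
Dir W: opp run (2,3) (2,2), next='.' -> no flip
Dir E: first cell '.' (not opp) -> no flip
Dir SW: opp run (3,3) (4,2) (5,1), next='.' -> no flip
Dir S: opp run (3,4) capped by B -> flip
Dir SE: first cell 'B' (not opp) -> no flip

Answer: (3,4)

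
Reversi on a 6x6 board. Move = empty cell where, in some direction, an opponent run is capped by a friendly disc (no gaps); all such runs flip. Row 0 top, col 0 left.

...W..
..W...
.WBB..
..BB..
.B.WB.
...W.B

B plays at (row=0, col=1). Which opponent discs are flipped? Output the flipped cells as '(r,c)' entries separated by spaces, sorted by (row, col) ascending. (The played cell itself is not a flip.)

Answer: (1,2)

Derivation:
Dir NW: edge -> no flip
Dir N: edge -> no flip
Dir NE: edge -> no flip
Dir W: first cell '.' (not opp) -> no flip
Dir E: first cell '.' (not opp) -> no flip
Dir SW: first cell '.' (not opp) -> no flip
Dir S: first cell '.' (not opp) -> no flip
Dir SE: opp run (1,2) capped by B -> flip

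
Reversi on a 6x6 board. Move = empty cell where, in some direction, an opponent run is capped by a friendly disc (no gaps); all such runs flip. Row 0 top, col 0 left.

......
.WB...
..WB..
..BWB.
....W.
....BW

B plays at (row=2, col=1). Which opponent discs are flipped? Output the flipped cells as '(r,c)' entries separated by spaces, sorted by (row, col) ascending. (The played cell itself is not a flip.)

Answer: (2,2)

Derivation:
Dir NW: first cell '.' (not opp) -> no flip
Dir N: opp run (1,1), next='.' -> no flip
Dir NE: first cell 'B' (not opp) -> no flip
Dir W: first cell '.' (not opp) -> no flip
Dir E: opp run (2,2) capped by B -> flip
Dir SW: first cell '.' (not opp) -> no flip
Dir S: first cell '.' (not opp) -> no flip
Dir SE: first cell 'B' (not opp) -> no flip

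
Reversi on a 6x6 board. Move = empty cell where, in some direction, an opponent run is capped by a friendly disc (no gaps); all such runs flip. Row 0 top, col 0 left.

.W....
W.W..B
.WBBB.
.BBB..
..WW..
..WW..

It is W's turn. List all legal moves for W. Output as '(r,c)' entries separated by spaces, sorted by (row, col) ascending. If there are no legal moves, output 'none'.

Answer: (1,3) (2,0) (2,5) (3,4) (4,1)

Derivation:
(0,4): no bracket -> illegal
(0,5): no bracket -> illegal
(1,1): no bracket -> illegal
(1,3): flips 2 -> legal
(1,4): no bracket -> illegal
(2,0): flips 1 -> legal
(2,5): flips 3 -> legal
(3,0): no bracket -> illegal
(3,4): flips 1 -> legal
(3,5): no bracket -> illegal
(4,0): no bracket -> illegal
(4,1): flips 1 -> legal
(4,4): no bracket -> illegal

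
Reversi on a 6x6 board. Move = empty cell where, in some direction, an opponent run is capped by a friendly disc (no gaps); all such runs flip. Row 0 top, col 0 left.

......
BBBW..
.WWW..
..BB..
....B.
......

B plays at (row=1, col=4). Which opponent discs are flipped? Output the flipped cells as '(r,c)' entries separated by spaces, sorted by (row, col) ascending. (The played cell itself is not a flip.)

Dir NW: first cell '.' (not opp) -> no flip
Dir N: first cell '.' (not opp) -> no flip
Dir NE: first cell '.' (not opp) -> no flip
Dir W: opp run (1,3) capped by B -> flip
Dir E: first cell '.' (not opp) -> no flip
Dir SW: opp run (2,3) capped by B -> flip
Dir S: first cell '.' (not opp) -> no flip
Dir SE: first cell '.' (not opp) -> no flip

Answer: (1,3) (2,3)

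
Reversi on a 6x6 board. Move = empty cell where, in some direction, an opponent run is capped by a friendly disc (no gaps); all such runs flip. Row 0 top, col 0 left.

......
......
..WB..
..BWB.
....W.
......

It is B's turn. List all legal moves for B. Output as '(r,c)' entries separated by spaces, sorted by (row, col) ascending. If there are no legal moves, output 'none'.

Answer: (1,2) (2,1) (4,3) (5,4)

Derivation:
(1,1): no bracket -> illegal
(1,2): flips 1 -> legal
(1,3): no bracket -> illegal
(2,1): flips 1 -> legal
(2,4): no bracket -> illegal
(3,1): no bracket -> illegal
(3,5): no bracket -> illegal
(4,2): no bracket -> illegal
(4,3): flips 1 -> legal
(4,5): no bracket -> illegal
(5,3): no bracket -> illegal
(5,4): flips 1 -> legal
(5,5): no bracket -> illegal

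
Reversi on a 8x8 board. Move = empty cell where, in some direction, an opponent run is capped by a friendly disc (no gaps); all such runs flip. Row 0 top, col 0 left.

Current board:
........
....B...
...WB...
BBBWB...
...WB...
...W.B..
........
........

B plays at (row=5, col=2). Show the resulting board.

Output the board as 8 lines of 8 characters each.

Place B at (5,2); scan 8 dirs for brackets.
Dir NW: first cell '.' (not opp) -> no flip
Dir N: first cell '.' (not opp) -> no flip
Dir NE: opp run (4,3) capped by B -> flip
Dir W: first cell '.' (not opp) -> no flip
Dir E: opp run (5,3), next='.' -> no flip
Dir SW: first cell '.' (not opp) -> no flip
Dir S: first cell '.' (not opp) -> no flip
Dir SE: first cell '.' (not opp) -> no flip
All flips: (4,3)

Answer: ........
....B...
...WB...
BBBWB...
...BB...
..BW.B..
........
........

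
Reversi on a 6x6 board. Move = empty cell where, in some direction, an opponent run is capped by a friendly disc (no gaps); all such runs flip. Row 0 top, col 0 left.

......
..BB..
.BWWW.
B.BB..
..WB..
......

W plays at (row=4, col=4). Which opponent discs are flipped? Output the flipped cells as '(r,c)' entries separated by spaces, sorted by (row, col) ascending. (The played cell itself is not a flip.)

Dir NW: opp run (3,3) capped by W -> flip
Dir N: first cell '.' (not opp) -> no flip
Dir NE: first cell '.' (not opp) -> no flip
Dir W: opp run (4,3) capped by W -> flip
Dir E: first cell '.' (not opp) -> no flip
Dir SW: first cell '.' (not opp) -> no flip
Dir S: first cell '.' (not opp) -> no flip
Dir SE: first cell '.' (not opp) -> no flip

Answer: (3,3) (4,3)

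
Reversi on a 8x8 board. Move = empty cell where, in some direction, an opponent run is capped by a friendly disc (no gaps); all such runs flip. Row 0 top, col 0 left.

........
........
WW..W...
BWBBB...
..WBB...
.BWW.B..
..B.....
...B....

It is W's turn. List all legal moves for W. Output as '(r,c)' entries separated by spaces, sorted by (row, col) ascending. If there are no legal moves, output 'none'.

(2,2): flips 1 -> legal
(2,3): flips 2 -> legal
(2,5): flips 2 -> legal
(3,5): flips 4 -> legal
(4,0): flips 1 -> legal
(4,1): no bracket -> illegal
(4,5): flips 2 -> legal
(4,6): no bracket -> illegal
(5,0): flips 1 -> legal
(5,4): flips 4 -> legal
(5,6): no bracket -> illegal
(6,0): flips 1 -> legal
(6,1): no bracket -> illegal
(6,3): no bracket -> illegal
(6,4): no bracket -> illegal
(6,5): no bracket -> illegal
(6,6): no bracket -> illegal
(7,1): flips 1 -> legal
(7,2): flips 1 -> legal
(7,4): no bracket -> illegal

Answer: (2,2) (2,3) (2,5) (3,5) (4,0) (4,5) (5,0) (5,4) (6,0) (7,1) (7,2)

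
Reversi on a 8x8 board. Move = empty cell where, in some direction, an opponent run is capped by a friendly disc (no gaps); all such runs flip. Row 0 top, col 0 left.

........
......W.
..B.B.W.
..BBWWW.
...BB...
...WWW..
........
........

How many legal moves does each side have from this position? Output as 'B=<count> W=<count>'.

Answer: B=9 W=7

Derivation:
-- B to move --
(0,5): no bracket -> illegal
(0,6): no bracket -> illegal
(0,7): no bracket -> illegal
(1,5): no bracket -> illegal
(1,7): flips 2 -> legal
(2,3): no bracket -> illegal
(2,5): flips 1 -> legal
(2,7): no bracket -> illegal
(3,7): flips 3 -> legal
(4,2): no bracket -> illegal
(4,5): no bracket -> illegal
(4,6): flips 1 -> legal
(4,7): no bracket -> illegal
(5,2): no bracket -> illegal
(5,6): no bracket -> illegal
(6,2): flips 1 -> legal
(6,3): flips 1 -> legal
(6,4): flips 1 -> legal
(6,5): flips 1 -> legal
(6,6): flips 1 -> legal
B mobility = 9
-- W to move --
(1,1): flips 3 -> legal
(1,2): no bracket -> illegal
(1,3): flips 1 -> legal
(1,4): flips 1 -> legal
(1,5): no bracket -> illegal
(2,1): flips 2 -> legal
(2,3): flips 2 -> legal
(2,5): no bracket -> illegal
(3,1): flips 2 -> legal
(4,1): no bracket -> illegal
(4,2): no bracket -> illegal
(4,5): no bracket -> illegal
(5,2): flips 1 -> legal
W mobility = 7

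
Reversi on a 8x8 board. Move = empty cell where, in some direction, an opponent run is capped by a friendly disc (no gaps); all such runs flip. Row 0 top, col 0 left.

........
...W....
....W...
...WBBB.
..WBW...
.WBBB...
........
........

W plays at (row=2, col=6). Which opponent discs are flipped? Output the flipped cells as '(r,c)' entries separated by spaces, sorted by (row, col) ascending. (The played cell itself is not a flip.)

Dir NW: first cell '.' (not opp) -> no flip
Dir N: first cell '.' (not opp) -> no flip
Dir NE: first cell '.' (not opp) -> no flip
Dir W: first cell '.' (not opp) -> no flip
Dir E: first cell '.' (not opp) -> no flip
Dir SW: opp run (3,5) capped by W -> flip
Dir S: opp run (3,6), next='.' -> no flip
Dir SE: first cell '.' (not opp) -> no flip

Answer: (3,5)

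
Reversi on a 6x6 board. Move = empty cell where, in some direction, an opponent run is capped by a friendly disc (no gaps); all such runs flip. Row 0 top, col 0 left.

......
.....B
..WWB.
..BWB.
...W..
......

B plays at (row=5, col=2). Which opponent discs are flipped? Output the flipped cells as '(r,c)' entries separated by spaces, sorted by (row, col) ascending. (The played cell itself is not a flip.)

Answer: (4,3)

Derivation:
Dir NW: first cell '.' (not opp) -> no flip
Dir N: first cell '.' (not opp) -> no flip
Dir NE: opp run (4,3) capped by B -> flip
Dir W: first cell '.' (not opp) -> no flip
Dir E: first cell '.' (not opp) -> no flip
Dir SW: edge -> no flip
Dir S: edge -> no flip
Dir SE: edge -> no flip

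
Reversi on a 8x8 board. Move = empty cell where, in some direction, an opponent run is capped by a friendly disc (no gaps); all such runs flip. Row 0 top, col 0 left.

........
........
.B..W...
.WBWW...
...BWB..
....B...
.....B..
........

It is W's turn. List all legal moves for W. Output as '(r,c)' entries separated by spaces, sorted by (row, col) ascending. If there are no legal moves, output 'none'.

Answer: (1,1) (4,2) (4,6) (5,2) (5,3) (5,6) (6,4)

Derivation:
(1,0): no bracket -> illegal
(1,1): flips 1 -> legal
(1,2): no bracket -> illegal
(2,0): no bracket -> illegal
(2,2): no bracket -> illegal
(2,3): no bracket -> illegal
(3,0): no bracket -> illegal
(3,5): no bracket -> illegal
(3,6): no bracket -> illegal
(4,1): no bracket -> illegal
(4,2): flips 1 -> legal
(4,6): flips 1 -> legal
(5,2): flips 1 -> legal
(5,3): flips 1 -> legal
(5,5): no bracket -> illegal
(5,6): flips 1 -> legal
(6,3): no bracket -> illegal
(6,4): flips 1 -> legal
(6,6): no bracket -> illegal
(7,4): no bracket -> illegal
(7,5): no bracket -> illegal
(7,6): no bracket -> illegal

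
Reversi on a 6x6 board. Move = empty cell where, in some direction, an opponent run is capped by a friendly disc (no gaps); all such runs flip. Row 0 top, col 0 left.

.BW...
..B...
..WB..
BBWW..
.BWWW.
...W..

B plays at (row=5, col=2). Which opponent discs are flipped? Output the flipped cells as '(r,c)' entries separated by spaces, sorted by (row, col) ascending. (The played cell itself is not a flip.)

Answer: (2,2) (3,2) (4,2)

Derivation:
Dir NW: first cell 'B' (not opp) -> no flip
Dir N: opp run (4,2) (3,2) (2,2) capped by B -> flip
Dir NE: opp run (4,3), next='.' -> no flip
Dir W: first cell '.' (not opp) -> no flip
Dir E: opp run (5,3), next='.' -> no flip
Dir SW: edge -> no flip
Dir S: edge -> no flip
Dir SE: edge -> no flip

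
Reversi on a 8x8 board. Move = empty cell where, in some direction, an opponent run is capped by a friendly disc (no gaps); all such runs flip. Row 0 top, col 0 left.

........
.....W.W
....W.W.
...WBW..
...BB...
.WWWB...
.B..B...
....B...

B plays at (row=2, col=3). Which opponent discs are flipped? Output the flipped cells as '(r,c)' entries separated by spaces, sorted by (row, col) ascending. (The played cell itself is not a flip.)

Dir NW: first cell '.' (not opp) -> no flip
Dir N: first cell '.' (not opp) -> no flip
Dir NE: first cell '.' (not opp) -> no flip
Dir W: first cell '.' (not opp) -> no flip
Dir E: opp run (2,4), next='.' -> no flip
Dir SW: first cell '.' (not opp) -> no flip
Dir S: opp run (3,3) capped by B -> flip
Dir SE: first cell 'B' (not opp) -> no flip

Answer: (3,3)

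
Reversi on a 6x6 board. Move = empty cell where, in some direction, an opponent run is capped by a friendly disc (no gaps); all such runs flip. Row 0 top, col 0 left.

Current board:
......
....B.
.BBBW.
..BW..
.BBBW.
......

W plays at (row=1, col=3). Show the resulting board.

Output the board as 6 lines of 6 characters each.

Answer: ......
...WB.
.BBWW.
..BW..
.BBBW.
......

Derivation:
Place W at (1,3); scan 8 dirs for brackets.
Dir NW: first cell '.' (not opp) -> no flip
Dir N: first cell '.' (not opp) -> no flip
Dir NE: first cell '.' (not opp) -> no flip
Dir W: first cell '.' (not opp) -> no flip
Dir E: opp run (1,4), next='.' -> no flip
Dir SW: opp run (2,2), next='.' -> no flip
Dir S: opp run (2,3) capped by W -> flip
Dir SE: first cell 'W' (not opp) -> no flip
All flips: (2,3)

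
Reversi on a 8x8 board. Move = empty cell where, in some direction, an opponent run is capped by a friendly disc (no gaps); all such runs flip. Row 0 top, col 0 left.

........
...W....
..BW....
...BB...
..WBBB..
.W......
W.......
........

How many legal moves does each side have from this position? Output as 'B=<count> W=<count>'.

-- B to move --
(0,2): no bracket -> illegal
(0,3): flips 2 -> legal
(0,4): flips 1 -> legal
(1,2): flips 1 -> legal
(1,4): no bracket -> illegal
(2,4): flips 1 -> legal
(3,1): no bracket -> illegal
(3,2): no bracket -> illegal
(4,0): no bracket -> illegal
(4,1): flips 1 -> legal
(5,0): no bracket -> illegal
(5,2): no bracket -> illegal
(5,3): no bracket -> illegal
(6,1): no bracket -> illegal
(6,2): no bracket -> illegal
(7,0): no bracket -> illegal
(7,1): no bracket -> illegal
B mobility = 5
-- W to move --
(1,1): no bracket -> illegal
(1,2): no bracket -> illegal
(2,1): flips 1 -> legal
(2,4): flips 1 -> legal
(2,5): no bracket -> illegal
(3,1): flips 1 -> legal
(3,2): no bracket -> illegal
(3,5): no bracket -> illegal
(3,6): no bracket -> illegal
(4,6): flips 3 -> legal
(5,2): no bracket -> illegal
(5,3): flips 2 -> legal
(5,4): no bracket -> illegal
(5,5): no bracket -> illegal
(5,6): flips 2 -> legal
W mobility = 6

Answer: B=5 W=6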